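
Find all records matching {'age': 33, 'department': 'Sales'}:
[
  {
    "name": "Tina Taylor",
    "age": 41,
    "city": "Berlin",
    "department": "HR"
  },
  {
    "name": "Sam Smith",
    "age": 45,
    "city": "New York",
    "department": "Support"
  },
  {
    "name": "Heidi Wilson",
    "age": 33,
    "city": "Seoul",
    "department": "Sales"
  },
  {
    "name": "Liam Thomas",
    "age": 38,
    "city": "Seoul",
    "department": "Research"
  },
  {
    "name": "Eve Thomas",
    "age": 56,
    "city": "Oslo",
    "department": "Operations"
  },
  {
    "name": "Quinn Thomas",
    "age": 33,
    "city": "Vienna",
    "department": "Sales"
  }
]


Search criteria: {'age': 33, 'department': 'Sales'}

Checking 6 records:
  Tina Taylor: {age: 41, department: HR}
  Sam Smith: {age: 45, department: Support}
  Heidi Wilson: {age: 33, department: Sales} <-- MATCH
  Liam Thomas: {age: 38, department: Research}
  Eve Thomas: {age: 56, department: Operations}
  Quinn Thomas: {age: 33, department: Sales} <-- MATCH

Matches: ["Heidi Wilson", "Quinn Thomas"]

["Heidi Wilson", "Quinn Thomas"]


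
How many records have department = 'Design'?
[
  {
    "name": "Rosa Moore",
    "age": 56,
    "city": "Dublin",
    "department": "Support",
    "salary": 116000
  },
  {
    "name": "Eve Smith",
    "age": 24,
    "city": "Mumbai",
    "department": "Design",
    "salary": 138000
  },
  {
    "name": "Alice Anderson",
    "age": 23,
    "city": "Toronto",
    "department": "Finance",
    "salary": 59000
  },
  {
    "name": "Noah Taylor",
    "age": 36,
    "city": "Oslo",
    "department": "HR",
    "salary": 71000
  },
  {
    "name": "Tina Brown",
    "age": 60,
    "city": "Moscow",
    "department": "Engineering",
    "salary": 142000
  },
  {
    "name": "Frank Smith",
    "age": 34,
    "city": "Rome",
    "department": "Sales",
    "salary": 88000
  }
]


Data: 6 records
Condition: department = 'Design'

Checking each record:
  Rosa Moore: Support
  Eve Smith: Design MATCH
  Alice Anderson: Finance
  Noah Taylor: HR
  Tina Brown: Engineering
  Frank Smith: Sales

Count: 1

1


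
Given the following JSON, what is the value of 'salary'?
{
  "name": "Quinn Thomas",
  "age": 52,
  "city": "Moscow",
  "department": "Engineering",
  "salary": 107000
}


Looking up field 'salary'
Value: 107000

107000


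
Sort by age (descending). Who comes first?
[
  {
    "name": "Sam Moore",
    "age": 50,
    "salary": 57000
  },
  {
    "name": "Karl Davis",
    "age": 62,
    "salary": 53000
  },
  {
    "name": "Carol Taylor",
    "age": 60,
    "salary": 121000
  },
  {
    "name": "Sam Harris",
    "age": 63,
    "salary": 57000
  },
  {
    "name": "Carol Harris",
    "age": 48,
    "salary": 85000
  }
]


Sort by: age (descending)

Sorted order:
  1. Sam Harris (age = 63)
  2. Karl Davis (age = 62)
  3. Carol Taylor (age = 60)
  4. Sam Moore (age = 50)
  5. Carol Harris (age = 48)

First: Sam Harris

Sam Harris


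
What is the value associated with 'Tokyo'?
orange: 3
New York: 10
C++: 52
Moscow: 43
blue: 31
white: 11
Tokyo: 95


Looking up key 'Tokyo'
Value: 95

95


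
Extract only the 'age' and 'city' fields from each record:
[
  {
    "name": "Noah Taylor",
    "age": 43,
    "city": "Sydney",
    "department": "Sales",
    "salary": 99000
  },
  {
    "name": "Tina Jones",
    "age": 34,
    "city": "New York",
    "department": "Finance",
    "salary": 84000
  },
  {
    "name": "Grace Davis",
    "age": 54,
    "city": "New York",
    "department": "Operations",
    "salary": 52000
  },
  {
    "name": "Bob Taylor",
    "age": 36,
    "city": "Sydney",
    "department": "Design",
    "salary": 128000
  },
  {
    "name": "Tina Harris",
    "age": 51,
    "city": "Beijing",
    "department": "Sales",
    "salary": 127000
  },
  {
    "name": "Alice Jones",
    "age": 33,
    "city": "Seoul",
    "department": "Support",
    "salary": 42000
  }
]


Original: 6 records with fields: name, age, city, department, salary
Keep: ['age', 'city']
Drop: ['name', 'department', 'salary']
Result: 6 records, 2 fields each

[
  {
    "age": 43,
    "city": "Sydney"
  },
  {
    "age": 34,
    "city": "New York"
  },
  {
    "age": 54,
    "city": "New York"
  },
  {
    "age": 36,
    "city": "Sydney"
  },
  {
    "age": 51,
    "city": "Beijing"
  },
  {
    "age": 33,
    "city": "Seoul"
  }
]


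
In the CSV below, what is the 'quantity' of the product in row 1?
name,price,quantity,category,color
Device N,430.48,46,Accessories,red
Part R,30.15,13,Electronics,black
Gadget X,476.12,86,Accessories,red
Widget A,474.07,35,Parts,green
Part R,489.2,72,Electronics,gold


Query: Row 1 ('Device N'), column 'quantity'
Value: 46

46


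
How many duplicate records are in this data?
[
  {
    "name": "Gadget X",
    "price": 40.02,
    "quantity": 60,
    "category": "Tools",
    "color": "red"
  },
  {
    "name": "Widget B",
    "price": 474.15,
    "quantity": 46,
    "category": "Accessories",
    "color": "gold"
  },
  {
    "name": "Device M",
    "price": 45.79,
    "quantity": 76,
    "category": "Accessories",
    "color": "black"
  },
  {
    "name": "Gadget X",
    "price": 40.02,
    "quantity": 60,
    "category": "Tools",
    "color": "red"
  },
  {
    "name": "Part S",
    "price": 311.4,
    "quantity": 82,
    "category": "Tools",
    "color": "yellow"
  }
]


Checking 5 records for duplicates:

  Row 1: Gadget X ($40.02, qty 60)
  Row 2: Widget B ($474.15, qty 46)
  Row 3: Device M ($45.79, qty 76)
  Row 4: Gadget X ($40.02, qty 60) <-- DUPLICATE
  Row 5: Part S ($311.4, qty 82)

Duplicates found: 1
Unique records: 4

1 duplicates, 4 unique


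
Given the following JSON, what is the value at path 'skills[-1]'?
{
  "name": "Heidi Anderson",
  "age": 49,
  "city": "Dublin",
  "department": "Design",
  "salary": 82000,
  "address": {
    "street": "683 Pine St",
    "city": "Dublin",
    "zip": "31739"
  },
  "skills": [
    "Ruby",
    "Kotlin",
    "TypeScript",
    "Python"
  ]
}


Query: skills[-1]
Path: skills -> last element
Value: Python

Python


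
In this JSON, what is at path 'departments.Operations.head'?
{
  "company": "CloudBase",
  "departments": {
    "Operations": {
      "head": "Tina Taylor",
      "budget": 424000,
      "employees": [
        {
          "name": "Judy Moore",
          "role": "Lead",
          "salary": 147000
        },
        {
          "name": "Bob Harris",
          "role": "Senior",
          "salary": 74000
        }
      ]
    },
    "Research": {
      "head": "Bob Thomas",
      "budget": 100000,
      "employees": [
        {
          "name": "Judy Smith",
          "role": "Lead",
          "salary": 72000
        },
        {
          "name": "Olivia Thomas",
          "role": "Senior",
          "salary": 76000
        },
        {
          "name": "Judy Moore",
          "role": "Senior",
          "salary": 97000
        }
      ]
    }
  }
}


Path: departments.Operations.head

Navigate:
  -> departments
  -> Operations
  -> head = 'Tina Taylor'

Tina Taylor


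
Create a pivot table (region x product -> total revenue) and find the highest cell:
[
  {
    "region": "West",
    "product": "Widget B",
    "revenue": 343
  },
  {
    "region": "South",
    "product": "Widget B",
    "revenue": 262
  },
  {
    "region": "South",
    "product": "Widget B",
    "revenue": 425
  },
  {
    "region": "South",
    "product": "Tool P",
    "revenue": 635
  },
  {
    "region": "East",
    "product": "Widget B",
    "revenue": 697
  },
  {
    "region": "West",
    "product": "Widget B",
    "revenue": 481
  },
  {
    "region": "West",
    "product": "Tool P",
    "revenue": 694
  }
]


Pivot: region (rows) x product (columns) -> total revenue

     Tool P        Widget B    
East             0           697  
South          635           687  
West           694           824  

Highest: West / Widget B = $824

West / Widget B = $824


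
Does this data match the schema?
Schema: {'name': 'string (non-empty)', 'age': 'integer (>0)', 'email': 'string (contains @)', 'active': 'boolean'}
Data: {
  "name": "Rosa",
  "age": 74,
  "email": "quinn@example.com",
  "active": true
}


Validating each field against schema:
  name: OK (non-empty string)
  age: OK (positive integer)
  email: OK (string with @)
  active: OK (boolean)

Result: VALID

VALID


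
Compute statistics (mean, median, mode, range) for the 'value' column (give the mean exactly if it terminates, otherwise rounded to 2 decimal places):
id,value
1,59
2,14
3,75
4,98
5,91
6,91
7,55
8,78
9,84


Data: [59, 14, 75, 98, 91, 91, 55, 78, 84]
Count: 9
Sum: 645
Mean: 645/9 ≈ 71.67 (rounded to 2 decimal places)
Sorted: [14, 55, 59, 75, 78, 84, 91, 91, 98]
Median: 78.0
Mode: 91 (2 times)
Range: 98 - 14 = 84
Min: 14, Max: 98

mean≈71.67, median=78.0, mode=91, range=84


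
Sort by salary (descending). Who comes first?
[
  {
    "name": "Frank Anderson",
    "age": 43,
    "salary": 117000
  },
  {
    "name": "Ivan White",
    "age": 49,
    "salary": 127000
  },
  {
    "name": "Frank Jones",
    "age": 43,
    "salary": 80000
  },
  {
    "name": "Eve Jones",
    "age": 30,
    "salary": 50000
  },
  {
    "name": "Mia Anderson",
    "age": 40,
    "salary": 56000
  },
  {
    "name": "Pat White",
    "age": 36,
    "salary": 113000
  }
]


Sort by: salary (descending)

Sorted order:
  1. Ivan White (salary = 127000)
  2. Frank Anderson (salary = 117000)
  3. Pat White (salary = 113000)
  4. Frank Jones (salary = 80000)
  5. Mia Anderson (salary = 56000)
  6. Eve Jones (salary = 50000)

First: Ivan White

Ivan White


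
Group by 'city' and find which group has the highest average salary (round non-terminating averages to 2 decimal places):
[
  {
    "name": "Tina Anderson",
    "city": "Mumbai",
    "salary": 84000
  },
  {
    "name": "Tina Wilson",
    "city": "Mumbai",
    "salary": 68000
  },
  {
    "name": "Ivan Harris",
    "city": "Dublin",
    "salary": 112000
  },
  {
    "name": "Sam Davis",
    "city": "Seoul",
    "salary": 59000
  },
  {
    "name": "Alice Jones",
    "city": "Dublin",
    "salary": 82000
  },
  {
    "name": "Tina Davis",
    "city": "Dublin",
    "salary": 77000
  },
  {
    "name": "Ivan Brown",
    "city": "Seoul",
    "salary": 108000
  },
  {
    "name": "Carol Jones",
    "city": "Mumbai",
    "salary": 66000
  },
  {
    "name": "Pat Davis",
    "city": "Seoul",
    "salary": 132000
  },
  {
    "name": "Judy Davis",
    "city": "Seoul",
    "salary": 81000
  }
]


Group by: city

Groups:
  Dublin: 3 people, avg salary = 271000/3 ≈ $90333.33
  Mumbai: 3 people, avg salary = 218000/3 ≈ $72666.67
  Seoul: 4 people, avg salary = 380000/4 = $95000

Highest average salary: Seoul ($95000)

Seoul ($95000)


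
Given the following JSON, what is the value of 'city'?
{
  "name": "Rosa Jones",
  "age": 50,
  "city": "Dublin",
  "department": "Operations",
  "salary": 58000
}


Looking up field 'city'
Value: Dublin

Dublin


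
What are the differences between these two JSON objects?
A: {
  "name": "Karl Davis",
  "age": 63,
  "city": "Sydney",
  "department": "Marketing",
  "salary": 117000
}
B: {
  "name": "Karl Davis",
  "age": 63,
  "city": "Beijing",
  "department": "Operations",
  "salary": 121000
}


Comparing each field (in key order):
  name: same
  age: same
  city: DIFFERENT
  department: DIFFERENT
  salary: DIFFERENT
Differences:
  city: Sydney -> Beijing
  department: Marketing -> Operations
  salary: 117000 -> 121000

3 field(s) changed

3 changes: city, department, salary


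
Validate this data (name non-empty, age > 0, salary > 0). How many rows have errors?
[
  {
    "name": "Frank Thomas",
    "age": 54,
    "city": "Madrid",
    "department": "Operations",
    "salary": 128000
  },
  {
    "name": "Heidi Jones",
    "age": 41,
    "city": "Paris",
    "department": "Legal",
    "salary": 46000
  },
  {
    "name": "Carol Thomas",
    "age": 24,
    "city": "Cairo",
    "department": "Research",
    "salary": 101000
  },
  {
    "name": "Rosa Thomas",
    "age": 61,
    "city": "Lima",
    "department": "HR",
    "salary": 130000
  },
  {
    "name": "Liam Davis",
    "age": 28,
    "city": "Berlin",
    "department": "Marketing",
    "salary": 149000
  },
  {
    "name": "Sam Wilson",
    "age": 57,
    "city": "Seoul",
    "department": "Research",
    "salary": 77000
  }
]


Validating 6 records:
Rules: name non-empty, age > 0, salary > 0

  Row 1 (Frank Thomas): OK
  Row 2 (Heidi Jones): OK
  Row 3 (Carol Thomas): OK
  Row 4 (Rosa Thomas): OK
  Row 5 (Liam Davis): OK
  Row 6 (Sam Wilson): OK

Total errors: 0

0 errors


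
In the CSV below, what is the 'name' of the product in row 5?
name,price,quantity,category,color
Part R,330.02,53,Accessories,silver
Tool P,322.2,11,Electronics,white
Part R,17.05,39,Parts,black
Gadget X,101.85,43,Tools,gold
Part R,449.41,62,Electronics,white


Query: Row 5 ('Part R'), column 'name'
Value: Part R

Part R


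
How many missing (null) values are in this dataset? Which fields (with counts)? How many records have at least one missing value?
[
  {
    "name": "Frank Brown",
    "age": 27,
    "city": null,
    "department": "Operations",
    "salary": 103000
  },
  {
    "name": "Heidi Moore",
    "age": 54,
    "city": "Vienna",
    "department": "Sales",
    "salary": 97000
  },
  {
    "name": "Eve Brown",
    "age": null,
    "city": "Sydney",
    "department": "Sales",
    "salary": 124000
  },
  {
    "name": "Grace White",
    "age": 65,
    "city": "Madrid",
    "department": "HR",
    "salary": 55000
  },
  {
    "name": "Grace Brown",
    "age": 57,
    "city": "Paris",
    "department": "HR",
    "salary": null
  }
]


Checking for missing (null) values in 5 records:

  Frank Brown: city
  Heidi Moore: complete
  Eve Brown: age
  Grace White: complete
  Grace Brown: salary

Per field:
  name: 0 missing
  age: 1 missing
  city: 1 missing
  department: 0 missing
  salary: 1 missing

Total missing values: 3
Records with any missing: 3

3 missing values (age: 1, city: 1, salary: 1); 3 incomplete records


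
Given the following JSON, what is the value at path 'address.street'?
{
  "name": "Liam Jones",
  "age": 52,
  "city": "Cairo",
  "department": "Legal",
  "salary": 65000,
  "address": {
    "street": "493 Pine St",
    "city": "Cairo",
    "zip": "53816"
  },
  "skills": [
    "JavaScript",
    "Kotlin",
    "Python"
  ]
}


Query: address.street
Path: address -> street
Value: 493 Pine St

493 Pine St


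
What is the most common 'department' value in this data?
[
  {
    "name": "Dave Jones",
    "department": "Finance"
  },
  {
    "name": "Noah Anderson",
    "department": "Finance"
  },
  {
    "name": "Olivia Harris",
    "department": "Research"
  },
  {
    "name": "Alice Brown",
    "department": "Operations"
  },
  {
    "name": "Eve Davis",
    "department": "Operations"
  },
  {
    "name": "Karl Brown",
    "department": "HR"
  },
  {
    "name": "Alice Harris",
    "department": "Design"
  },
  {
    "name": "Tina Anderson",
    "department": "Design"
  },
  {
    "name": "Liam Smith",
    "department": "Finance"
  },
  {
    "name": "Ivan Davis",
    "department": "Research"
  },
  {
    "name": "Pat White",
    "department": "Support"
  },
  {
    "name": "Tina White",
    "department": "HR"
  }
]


Counting 'department' values across 12 records:

  Finance: 3 ###
  Research: 2 ##
  Operations: 2 ##
  HR: 2 ##
  Design: 2 ##
  Support: 1 #

Most common: Finance (3 times)

Finance (3 times)


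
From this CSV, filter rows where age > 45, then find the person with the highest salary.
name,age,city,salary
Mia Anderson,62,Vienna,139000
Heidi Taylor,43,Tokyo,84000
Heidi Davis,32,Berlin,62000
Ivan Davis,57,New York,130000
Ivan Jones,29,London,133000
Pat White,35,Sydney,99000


Filter: age > 45
Sort by: salary (descending)

Filtered records (2):
  Mia Anderson, age 62, salary $139000
  Ivan Davis, age 57, salary $130000

Highest salary: Mia Anderson ($139000)

Mia Anderson


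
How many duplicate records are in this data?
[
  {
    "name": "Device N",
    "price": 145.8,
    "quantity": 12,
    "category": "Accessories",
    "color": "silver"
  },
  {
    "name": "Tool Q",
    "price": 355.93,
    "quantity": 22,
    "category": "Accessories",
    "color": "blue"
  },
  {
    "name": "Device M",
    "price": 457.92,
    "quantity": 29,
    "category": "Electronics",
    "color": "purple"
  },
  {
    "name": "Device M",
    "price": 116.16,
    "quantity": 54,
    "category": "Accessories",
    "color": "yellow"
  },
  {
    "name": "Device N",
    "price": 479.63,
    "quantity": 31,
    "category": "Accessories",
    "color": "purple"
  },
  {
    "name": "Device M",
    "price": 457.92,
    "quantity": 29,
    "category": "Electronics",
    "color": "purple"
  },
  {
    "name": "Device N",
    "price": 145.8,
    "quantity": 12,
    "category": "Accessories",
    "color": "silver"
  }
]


Checking 7 records for duplicates:

  Row 1: Device N ($145.8, qty 12)
  Row 2: Tool Q ($355.93, qty 22)
  Row 3: Device M ($457.92, qty 29)
  Row 4: Device M ($116.16, qty 54)
  Row 5: Device N ($479.63, qty 31)
  Row 6: Device M ($457.92, qty 29) <-- DUPLICATE
  Row 7: Device N ($145.8, qty 12) <-- DUPLICATE

Duplicates found: 2
Unique records: 5

2 duplicates, 5 unique


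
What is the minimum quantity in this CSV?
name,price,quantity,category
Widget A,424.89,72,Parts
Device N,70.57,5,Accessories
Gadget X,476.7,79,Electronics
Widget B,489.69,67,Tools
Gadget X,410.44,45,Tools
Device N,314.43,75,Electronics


Computing minimum quantity:
Values: [72, 5, 79, 67, 45, 75]
Min = 5

5


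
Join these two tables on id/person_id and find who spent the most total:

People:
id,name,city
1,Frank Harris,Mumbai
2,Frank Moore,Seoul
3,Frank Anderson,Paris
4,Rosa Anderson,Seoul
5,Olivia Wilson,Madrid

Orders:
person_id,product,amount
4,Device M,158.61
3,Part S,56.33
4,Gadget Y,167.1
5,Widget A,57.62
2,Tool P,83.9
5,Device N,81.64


Join on: people.id = orders.person_id

Joined rows:
  Rosa Anderson (Seoul) bought Device M for $158.61
  Frank Anderson (Paris) bought Part S for $56.33
  Rosa Anderson (Seoul) bought Gadget Y for $167.1
  Olivia Wilson (Madrid) bought Widget A for $57.62
  Frank Moore (Seoul) bought Tool P for $83.9
  Olivia Wilson (Madrid) bought Device N for $81.64

Total per person:
  Rosa Anderson: $325.71
  Olivia Wilson: $139.26
  Frank Moore: $83.90
  Frank Anderson: $56.33

Top spender: Rosa Anderson ($325.71)

Rosa Anderson ($325.71)


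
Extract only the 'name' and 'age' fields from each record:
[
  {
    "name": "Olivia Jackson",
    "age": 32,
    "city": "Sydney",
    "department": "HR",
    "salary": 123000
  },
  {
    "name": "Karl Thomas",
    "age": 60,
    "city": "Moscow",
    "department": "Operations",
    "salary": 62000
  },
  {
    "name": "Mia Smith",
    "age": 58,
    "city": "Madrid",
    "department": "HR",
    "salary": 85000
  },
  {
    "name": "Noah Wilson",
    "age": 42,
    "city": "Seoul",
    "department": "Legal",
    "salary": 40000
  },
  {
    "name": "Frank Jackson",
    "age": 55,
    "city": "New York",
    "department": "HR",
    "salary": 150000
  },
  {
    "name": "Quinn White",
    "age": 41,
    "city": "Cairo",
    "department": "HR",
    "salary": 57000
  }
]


Original: 6 records with fields: name, age, city, department, salary
Keep: ['name', 'age']
Drop: ['city', 'department', 'salary']
Result: 6 records, 2 fields each

[
  {
    "name": "Olivia Jackson",
    "age": 32
  },
  {
    "name": "Karl Thomas",
    "age": 60
  },
  {
    "name": "Mia Smith",
    "age": 58
  },
  {
    "name": "Noah Wilson",
    "age": 42
  },
  {
    "name": "Frank Jackson",
    "age": 55
  },
  {
    "name": "Quinn White",
    "age": 41
  }
]


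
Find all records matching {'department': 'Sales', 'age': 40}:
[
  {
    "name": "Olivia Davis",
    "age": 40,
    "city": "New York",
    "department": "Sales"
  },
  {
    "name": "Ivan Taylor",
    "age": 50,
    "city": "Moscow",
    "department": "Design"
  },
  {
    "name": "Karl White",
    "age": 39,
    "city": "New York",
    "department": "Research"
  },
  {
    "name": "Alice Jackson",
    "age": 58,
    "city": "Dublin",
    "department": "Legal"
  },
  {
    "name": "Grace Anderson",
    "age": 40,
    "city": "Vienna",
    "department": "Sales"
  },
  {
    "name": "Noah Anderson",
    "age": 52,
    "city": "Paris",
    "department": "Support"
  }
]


Search criteria: {'department': 'Sales', 'age': 40}

Checking 6 records:
  Olivia Davis: {department: Sales, age: 40} <-- MATCH
  Ivan Taylor: {department: Design, age: 50}
  Karl White: {department: Research, age: 39}
  Alice Jackson: {department: Legal, age: 58}
  Grace Anderson: {department: Sales, age: 40} <-- MATCH
  Noah Anderson: {department: Support, age: 52}

Matches: ["Olivia Davis", "Grace Anderson"]

["Olivia Davis", "Grace Anderson"]


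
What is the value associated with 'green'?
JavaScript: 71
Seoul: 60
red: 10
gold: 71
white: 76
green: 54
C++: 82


Looking up key 'green'
Value: 54

54


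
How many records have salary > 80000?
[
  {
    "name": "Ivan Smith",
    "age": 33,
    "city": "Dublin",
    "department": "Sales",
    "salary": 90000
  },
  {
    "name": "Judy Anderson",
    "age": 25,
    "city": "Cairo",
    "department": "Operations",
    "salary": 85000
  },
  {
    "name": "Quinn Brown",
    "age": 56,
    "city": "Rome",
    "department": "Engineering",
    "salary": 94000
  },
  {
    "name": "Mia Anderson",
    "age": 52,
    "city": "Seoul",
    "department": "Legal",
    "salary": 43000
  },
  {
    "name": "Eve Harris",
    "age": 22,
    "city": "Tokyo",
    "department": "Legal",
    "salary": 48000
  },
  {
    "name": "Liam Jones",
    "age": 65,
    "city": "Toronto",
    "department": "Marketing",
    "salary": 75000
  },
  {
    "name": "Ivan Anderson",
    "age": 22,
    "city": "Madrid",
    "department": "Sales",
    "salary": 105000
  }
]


Data: 7 records
Condition: salary > 80000

Checking each record:
  Ivan Smith: 90000 MATCH
  Judy Anderson: 85000 MATCH
  Quinn Brown: 94000 MATCH
  Mia Anderson: 43000
  Eve Harris: 48000
  Liam Jones: 75000
  Ivan Anderson: 105000 MATCH

Count: 4

4


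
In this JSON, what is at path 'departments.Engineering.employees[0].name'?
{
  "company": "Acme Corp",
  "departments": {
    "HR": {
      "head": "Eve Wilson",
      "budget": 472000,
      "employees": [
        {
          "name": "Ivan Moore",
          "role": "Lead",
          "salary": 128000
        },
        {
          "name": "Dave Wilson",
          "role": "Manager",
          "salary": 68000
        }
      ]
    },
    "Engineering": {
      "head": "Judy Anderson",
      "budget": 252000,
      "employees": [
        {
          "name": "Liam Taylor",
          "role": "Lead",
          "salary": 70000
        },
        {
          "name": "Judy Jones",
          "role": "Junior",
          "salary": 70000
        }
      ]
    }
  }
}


Path: departments.Engineering.employees[0].name

Navigate:
  -> departments
  -> Engineering
  -> employees[0].name = 'Liam Taylor'

Liam Taylor


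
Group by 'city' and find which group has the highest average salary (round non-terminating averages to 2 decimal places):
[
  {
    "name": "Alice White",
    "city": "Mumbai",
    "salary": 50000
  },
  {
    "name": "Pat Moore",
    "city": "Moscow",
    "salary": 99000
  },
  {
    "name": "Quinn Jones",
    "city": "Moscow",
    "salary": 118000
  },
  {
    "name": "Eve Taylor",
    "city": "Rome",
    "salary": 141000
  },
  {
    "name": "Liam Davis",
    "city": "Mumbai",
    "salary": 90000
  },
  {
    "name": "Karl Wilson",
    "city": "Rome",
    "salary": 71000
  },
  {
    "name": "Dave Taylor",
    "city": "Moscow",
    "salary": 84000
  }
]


Group by: city

Groups:
  Moscow: 3 people, avg salary = 301000/3 ≈ $100333.33
  Mumbai: 2 people, avg salary = 140000/2 = $70000
  Rome: 2 people, avg salary = 212000/2 = $106000

Highest average salary: Rome ($106000)

Rome ($106000)


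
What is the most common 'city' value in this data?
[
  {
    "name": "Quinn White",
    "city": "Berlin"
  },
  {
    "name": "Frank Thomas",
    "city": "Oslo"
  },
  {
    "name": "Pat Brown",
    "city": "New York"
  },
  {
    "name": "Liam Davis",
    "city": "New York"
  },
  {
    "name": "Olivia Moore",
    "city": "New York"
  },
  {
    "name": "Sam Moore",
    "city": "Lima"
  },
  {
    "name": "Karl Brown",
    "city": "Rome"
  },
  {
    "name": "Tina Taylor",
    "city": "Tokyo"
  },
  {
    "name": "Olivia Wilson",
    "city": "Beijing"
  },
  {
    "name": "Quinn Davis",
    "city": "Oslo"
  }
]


Counting 'city' values across 10 records:

  New York: 3 ###
  Oslo: 2 ##
  Berlin: 1 #
  Lima: 1 #
  Rome: 1 #
  Tokyo: 1 #
  Beijing: 1 #

Most common: New York (3 times)

New York (3 times)


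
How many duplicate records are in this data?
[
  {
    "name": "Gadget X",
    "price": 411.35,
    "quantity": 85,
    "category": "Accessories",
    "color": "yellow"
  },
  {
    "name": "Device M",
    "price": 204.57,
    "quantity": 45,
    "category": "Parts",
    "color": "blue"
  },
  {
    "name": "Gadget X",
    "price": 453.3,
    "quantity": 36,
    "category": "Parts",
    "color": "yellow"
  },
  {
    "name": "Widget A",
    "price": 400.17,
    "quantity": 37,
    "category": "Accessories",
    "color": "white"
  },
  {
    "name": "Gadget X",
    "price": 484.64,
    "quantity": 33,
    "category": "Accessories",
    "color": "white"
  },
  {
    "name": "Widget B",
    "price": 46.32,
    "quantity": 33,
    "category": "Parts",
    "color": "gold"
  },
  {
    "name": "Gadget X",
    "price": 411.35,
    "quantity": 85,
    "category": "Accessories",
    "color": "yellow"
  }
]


Checking 7 records for duplicates:

  Row 1: Gadget X ($411.35, qty 85)
  Row 2: Device M ($204.57, qty 45)
  Row 3: Gadget X ($453.3, qty 36)
  Row 4: Widget A ($400.17, qty 37)
  Row 5: Gadget X ($484.64, qty 33)
  Row 6: Widget B ($46.32, qty 33)
  Row 7: Gadget X ($411.35, qty 85) <-- DUPLICATE

Duplicates found: 1
Unique records: 6

1 duplicates, 6 unique


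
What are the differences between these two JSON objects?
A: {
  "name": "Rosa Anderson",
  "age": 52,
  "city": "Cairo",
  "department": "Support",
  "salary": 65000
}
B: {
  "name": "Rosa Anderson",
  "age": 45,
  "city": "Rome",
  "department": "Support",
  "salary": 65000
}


Comparing each field (in key order):
  name: same
  age: DIFFERENT
  city: DIFFERENT
  department: same
  salary: same
Differences:
  age: 52 -> 45
  city: Cairo -> Rome

2 field(s) changed

2 changes: age, city


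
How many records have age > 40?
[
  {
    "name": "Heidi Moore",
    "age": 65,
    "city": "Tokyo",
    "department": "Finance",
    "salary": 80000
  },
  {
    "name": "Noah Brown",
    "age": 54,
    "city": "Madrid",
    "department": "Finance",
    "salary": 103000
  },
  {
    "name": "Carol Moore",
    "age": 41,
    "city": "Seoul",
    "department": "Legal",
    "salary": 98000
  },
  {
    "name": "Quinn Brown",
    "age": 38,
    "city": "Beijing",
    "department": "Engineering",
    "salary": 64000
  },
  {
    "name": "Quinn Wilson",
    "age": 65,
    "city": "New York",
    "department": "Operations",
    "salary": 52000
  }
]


Data: 5 records
Condition: age > 40

Checking each record:
  Heidi Moore: 65 MATCH
  Noah Brown: 54 MATCH
  Carol Moore: 41 MATCH
  Quinn Brown: 38
  Quinn Wilson: 65 MATCH

Count: 4

4


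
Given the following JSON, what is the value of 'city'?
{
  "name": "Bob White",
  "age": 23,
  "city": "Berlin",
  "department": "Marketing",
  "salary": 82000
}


Looking up field 'city'
Value: Berlin

Berlin


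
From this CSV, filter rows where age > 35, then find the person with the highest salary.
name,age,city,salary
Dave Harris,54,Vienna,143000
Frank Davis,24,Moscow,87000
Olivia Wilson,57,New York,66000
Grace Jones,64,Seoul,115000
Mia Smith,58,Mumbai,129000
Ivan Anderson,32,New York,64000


Filter: age > 35
Sort by: salary (descending)

Filtered records (4):
  Dave Harris, age 54, salary $143000
  Mia Smith, age 58, salary $129000
  Grace Jones, age 64, salary $115000
  Olivia Wilson, age 57, salary $66000

Highest salary: Dave Harris ($143000)

Dave Harris


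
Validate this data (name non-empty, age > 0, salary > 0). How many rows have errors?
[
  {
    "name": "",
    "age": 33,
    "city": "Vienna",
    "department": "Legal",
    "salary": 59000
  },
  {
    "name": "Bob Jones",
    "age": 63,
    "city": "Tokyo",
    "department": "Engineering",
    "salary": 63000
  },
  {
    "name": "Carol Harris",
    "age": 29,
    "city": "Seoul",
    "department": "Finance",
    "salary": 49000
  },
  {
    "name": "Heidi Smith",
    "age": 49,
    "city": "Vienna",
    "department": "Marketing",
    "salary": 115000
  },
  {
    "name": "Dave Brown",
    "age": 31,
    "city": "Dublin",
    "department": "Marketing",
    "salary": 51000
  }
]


Validating 5 records:
Rules: name non-empty, age > 0, salary > 0

  Row 1 (???): empty name
  Row 2 (Bob Jones): OK
  Row 3 (Carol Harris): OK
  Row 4 (Heidi Smith): OK
  Row 5 (Dave Brown): OK

Total errors: 1

1 errors


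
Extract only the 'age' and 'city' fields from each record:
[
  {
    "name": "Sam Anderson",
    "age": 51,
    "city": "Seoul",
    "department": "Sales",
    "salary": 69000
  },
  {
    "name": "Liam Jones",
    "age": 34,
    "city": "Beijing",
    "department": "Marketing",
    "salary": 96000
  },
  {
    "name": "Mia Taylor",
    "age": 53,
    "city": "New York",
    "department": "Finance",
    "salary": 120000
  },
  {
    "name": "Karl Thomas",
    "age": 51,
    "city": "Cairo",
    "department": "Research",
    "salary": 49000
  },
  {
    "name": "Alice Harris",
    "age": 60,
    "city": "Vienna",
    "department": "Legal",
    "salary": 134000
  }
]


Original: 5 records with fields: name, age, city, department, salary
Keep: ['age', 'city']
Drop: ['name', 'department', 'salary']
Result: 5 records, 2 fields each

[
  {
    "age": 51,
    "city": "Seoul"
  },
  {
    "age": 34,
    "city": "Beijing"
  },
  {
    "age": 53,
    "city": "New York"
  },
  {
    "age": 51,
    "city": "Cairo"
  },
  {
    "age": 60,
    "city": "Vienna"
  }
]


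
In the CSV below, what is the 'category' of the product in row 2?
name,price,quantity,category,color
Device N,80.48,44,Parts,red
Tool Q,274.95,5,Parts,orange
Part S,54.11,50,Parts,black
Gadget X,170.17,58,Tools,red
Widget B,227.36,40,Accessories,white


Query: Row 2 ('Tool Q'), column 'category'
Value: Parts

Parts


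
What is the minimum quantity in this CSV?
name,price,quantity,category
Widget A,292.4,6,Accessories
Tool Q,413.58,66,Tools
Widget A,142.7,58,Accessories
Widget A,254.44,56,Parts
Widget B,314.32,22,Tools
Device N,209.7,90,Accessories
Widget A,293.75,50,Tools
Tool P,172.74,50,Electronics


Computing minimum quantity:
Values: [6, 66, 58, 56, 22, 90, 50, 50]
Min = 6

6


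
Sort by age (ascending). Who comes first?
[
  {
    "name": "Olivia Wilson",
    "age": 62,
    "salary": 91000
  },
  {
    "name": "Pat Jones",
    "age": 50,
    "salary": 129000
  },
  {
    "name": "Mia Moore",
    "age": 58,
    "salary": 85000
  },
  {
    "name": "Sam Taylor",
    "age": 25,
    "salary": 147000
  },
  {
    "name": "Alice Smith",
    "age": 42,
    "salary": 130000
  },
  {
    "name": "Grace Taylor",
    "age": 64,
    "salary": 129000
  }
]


Sort by: age (ascending)

Sorted order:
  1. Sam Taylor (age = 25)
  2. Alice Smith (age = 42)
  3. Pat Jones (age = 50)
  4. Mia Moore (age = 58)
  5. Olivia Wilson (age = 62)
  6. Grace Taylor (age = 64)

First: Sam Taylor

Sam Taylor


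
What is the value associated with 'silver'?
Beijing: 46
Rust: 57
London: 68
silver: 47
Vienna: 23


Looking up key 'silver'
Value: 47

47


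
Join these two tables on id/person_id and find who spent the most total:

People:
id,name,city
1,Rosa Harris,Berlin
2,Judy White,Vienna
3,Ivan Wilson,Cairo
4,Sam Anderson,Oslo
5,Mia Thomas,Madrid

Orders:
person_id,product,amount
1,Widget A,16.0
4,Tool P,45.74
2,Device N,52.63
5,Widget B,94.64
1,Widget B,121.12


Join on: people.id = orders.person_id

Joined rows:
  Rosa Harris (Berlin) bought Widget A for $16.0
  Sam Anderson (Oslo) bought Tool P for $45.74
  Judy White (Vienna) bought Device N for $52.63
  Mia Thomas (Madrid) bought Widget B for $94.64
  Rosa Harris (Berlin) bought Widget B for $121.12

Total per person:
  Rosa Harris: $137.12
  Mia Thomas: $94.64
  Judy White: $52.63
  Sam Anderson: $45.74

Top spender: Rosa Harris ($137.12)

Rosa Harris ($137.12)


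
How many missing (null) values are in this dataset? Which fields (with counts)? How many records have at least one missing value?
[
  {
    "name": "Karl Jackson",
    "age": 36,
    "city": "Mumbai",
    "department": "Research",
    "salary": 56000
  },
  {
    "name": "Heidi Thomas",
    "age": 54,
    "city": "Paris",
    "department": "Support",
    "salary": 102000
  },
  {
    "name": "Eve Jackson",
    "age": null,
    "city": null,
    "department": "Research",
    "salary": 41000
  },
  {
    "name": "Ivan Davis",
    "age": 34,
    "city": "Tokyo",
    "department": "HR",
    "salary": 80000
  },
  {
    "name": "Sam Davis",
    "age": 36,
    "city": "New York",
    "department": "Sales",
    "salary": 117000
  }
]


Checking for missing (null) values in 5 records:

  Karl Jackson: complete
  Heidi Thomas: complete
  Eve Jackson: age, city
  Ivan Davis: complete
  Sam Davis: complete

Per field:
  name: 0 missing
  age: 1 missing
  city: 1 missing
  department: 0 missing
  salary: 0 missing

Total missing values: 2
Records with any missing: 1

2 missing values (age: 1, city: 1); 1 incomplete records


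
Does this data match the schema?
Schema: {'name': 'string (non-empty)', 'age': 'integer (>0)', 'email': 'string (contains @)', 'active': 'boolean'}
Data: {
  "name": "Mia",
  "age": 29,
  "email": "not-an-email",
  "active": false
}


Validating each field against schema:
  name: OK (non-empty string)
  age: OK (positive integer)
  email: FAIL ("not-an-email" does not contain @)
  active: OK (boolean)

Result: INVALID (1 error: email)

INVALID (1 error: email)


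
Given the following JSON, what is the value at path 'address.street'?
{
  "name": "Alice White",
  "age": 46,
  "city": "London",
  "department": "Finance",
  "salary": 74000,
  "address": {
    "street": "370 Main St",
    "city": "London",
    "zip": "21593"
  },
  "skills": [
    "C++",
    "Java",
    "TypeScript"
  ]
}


Query: address.street
Path: address -> street
Value: 370 Main St

370 Main St


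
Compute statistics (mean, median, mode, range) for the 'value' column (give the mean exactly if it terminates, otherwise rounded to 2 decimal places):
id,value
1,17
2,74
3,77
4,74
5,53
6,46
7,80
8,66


Data: [17, 74, 77, 74, 53, 46, 80, 66]
Count: 8
Sum: 487
Mean: 487/8 = 60.875
Sorted: [17, 46, 53, 66, 74, 74, 77, 80]
Median: 70.0
Mode: 74 (2 times)
Range: 80 - 17 = 63
Min: 17, Max: 80

mean=60.875, median=70.0, mode=74, range=63


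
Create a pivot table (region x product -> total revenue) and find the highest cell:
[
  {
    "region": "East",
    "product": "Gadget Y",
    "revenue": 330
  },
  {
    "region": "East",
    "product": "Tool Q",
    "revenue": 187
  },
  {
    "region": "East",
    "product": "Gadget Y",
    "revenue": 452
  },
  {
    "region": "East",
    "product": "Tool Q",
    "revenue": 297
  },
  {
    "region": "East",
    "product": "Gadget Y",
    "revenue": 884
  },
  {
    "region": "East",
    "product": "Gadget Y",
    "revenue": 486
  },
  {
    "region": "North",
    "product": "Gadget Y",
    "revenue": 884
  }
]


Pivot: region (rows) x product (columns) -> total revenue

     Gadget Y      Tool Q      
East          2152           484  
North          884             0  

Highest: East / Gadget Y = $2152

East / Gadget Y = $2152


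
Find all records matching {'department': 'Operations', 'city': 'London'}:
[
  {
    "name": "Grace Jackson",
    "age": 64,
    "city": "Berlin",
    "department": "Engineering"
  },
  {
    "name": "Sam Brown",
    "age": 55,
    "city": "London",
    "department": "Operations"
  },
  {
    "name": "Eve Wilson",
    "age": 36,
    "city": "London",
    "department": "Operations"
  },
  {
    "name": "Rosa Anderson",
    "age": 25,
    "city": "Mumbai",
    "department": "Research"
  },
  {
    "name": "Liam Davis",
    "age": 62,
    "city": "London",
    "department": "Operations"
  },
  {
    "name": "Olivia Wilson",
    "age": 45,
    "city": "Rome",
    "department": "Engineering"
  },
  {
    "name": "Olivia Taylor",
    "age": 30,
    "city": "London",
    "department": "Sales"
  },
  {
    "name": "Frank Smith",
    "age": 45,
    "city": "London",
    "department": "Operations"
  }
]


Search criteria: {'department': 'Operations', 'city': 'London'}

Checking 8 records:
  Grace Jackson: {department: Engineering, city: Berlin}
  Sam Brown: {department: Operations, city: London} <-- MATCH
  Eve Wilson: {department: Operations, city: London} <-- MATCH
  Rosa Anderson: {department: Research, city: Mumbai}
  Liam Davis: {department: Operations, city: London} <-- MATCH
  Olivia Wilson: {department: Engineering, city: Rome}
  Olivia Taylor: {department: Sales, city: London}
  Frank Smith: {department: Operations, city: London} <-- MATCH

Matches: ["Sam Brown", "Eve Wilson", "Liam Davis", "Frank Smith"]

["Sam Brown", "Eve Wilson", "Liam Davis", "Frank Smith"]


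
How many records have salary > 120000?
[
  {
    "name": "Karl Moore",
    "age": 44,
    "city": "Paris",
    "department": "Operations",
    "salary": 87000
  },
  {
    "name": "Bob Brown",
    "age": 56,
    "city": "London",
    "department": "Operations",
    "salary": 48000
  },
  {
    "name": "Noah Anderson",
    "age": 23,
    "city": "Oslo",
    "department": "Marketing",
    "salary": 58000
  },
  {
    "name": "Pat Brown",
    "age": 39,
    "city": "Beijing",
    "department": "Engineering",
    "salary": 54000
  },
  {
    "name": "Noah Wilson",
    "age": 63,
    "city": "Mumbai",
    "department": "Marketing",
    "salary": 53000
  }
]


Data: 5 records
Condition: salary > 120000

Checking each record:
  Karl Moore: 87000
  Bob Brown: 48000
  Noah Anderson: 58000
  Pat Brown: 54000
  Noah Wilson: 53000

Count: 0

0


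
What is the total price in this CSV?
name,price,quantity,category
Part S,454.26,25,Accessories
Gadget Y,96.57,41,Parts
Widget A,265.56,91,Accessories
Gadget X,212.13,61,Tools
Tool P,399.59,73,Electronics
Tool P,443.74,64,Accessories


Computing total price:
Values: [454.26, 96.57, 265.56, 212.13, 399.59, 443.74]
Sum = 1871.85

1871.85


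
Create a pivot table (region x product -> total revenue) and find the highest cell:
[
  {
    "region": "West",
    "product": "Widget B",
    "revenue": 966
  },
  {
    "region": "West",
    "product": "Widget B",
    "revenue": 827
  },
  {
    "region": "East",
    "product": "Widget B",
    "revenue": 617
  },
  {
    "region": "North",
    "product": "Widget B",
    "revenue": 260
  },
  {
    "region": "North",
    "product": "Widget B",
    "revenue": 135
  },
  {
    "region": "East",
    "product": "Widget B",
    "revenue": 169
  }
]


Pivot: region (rows) x product (columns) -> total revenue

     Widget B    
East           786  
North          395  
West          1793  

Highest: West / Widget B = $1793

West / Widget B = $1793


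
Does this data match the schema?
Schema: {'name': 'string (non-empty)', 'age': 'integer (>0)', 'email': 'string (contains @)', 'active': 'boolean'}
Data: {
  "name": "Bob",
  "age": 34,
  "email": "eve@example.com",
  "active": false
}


Validating each field against schema:
  name: OK (non-empty string)
  age: OK (positive integer)
  email: OK (string with @)
  active: OK (boolean)

Result: VALID

VALID


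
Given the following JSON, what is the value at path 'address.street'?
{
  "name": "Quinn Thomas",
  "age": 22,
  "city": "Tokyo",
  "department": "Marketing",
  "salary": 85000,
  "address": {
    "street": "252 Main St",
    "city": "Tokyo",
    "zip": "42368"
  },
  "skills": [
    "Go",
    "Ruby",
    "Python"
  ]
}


Query: address.street
Path: address -> street
Value: 252 Main St

252 Main St


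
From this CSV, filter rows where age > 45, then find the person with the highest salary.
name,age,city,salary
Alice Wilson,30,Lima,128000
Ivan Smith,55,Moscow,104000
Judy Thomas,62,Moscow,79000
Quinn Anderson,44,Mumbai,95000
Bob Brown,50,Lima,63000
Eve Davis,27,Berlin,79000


Filter: age > 45
Sort by: salary (descending)

Filtered records (3):
  Ivan Smith, age 55, salary $104000
  Judy Thomas, age 62, salary $79000
  Bob Brown, age 50, salary $63000

Highest salary: Ivan Smith ($104000)

Ivan Smith
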